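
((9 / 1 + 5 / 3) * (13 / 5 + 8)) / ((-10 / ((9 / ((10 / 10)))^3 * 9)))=-1854576 / 25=-74183.04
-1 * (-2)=2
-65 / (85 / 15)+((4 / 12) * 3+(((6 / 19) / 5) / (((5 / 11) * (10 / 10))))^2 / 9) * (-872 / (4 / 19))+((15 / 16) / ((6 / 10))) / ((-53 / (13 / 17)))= -712557550367 / 171190000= -4162.38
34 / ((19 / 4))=136 / 19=7.16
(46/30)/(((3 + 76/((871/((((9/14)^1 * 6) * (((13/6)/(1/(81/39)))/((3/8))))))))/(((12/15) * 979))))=549144596/3218625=170.61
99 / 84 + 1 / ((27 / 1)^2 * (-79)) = 1900475 / 1612548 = 1.18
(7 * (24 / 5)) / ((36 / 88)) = 1232 / 15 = 82.13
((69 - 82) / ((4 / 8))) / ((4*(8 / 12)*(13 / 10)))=-7.50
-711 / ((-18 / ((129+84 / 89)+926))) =7424341 / 178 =41709.78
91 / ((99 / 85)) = 7735 / 99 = 78.13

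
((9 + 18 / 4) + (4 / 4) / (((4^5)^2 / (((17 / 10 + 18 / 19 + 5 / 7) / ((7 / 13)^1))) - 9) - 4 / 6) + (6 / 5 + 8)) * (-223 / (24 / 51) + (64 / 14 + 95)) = -139342571824330701 / 16399623583280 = -8496.69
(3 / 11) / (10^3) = 3 / 11000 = 0.00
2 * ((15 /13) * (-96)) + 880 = 8560 /13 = 658.46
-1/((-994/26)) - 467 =-466.97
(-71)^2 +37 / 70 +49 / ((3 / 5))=1075871 / 210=5123.20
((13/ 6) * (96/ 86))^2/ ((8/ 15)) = 20280/ 1849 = 10.97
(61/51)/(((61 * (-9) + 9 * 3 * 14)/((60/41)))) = -1220/119187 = -0.01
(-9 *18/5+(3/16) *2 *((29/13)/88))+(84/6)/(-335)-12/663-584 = -32129788567/52120640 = -616.45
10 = 10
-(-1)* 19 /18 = 19 /18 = 1.06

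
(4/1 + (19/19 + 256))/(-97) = -261/97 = -2.69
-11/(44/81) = -81/4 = -20.25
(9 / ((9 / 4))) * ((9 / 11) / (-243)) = -4 / 297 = -0.01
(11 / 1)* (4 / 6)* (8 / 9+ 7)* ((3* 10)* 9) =15620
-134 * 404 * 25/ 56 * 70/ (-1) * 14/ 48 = 5921125/ 12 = 493427.08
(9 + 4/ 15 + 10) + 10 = 29.27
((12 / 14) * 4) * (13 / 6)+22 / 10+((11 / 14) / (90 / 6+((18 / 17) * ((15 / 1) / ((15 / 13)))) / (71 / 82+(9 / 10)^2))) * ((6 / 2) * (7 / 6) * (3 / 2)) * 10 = 288644611 / 25307380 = 11.41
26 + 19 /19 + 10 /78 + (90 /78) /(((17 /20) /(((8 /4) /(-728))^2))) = 595768489 /21961212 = 27.13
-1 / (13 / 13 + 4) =-1 / 5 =-0.20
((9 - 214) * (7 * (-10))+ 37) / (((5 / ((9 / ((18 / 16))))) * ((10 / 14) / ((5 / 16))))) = 100709 / 10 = 10070.90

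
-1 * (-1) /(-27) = -1 /27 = -0.04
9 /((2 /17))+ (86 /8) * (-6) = 12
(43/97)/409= 43/39673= 0.00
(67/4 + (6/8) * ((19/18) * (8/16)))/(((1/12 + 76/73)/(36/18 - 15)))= -781027/3940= -198.23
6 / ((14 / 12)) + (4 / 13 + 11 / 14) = 1135 / 182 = 6.24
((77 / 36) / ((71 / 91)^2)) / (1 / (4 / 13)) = 49049 / 45369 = 1.08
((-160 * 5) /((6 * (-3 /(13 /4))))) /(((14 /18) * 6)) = 650 /21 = 30.95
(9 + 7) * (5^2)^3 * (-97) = -24250000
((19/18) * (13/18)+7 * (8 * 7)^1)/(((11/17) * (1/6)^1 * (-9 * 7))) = -2163335/37422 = -57.81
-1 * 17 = -17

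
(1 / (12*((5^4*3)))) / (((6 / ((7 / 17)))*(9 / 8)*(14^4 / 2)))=1 / 7084665000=0.00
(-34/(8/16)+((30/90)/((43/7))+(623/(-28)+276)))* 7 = 671125/516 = 1300.63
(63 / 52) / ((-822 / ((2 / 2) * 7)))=-147 / 14248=-0.01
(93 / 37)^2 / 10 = 8649 / 13690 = 0.63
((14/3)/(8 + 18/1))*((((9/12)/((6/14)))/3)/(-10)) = -49/4680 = -0.01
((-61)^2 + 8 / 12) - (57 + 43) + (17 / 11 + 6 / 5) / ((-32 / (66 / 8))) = 6952241 / 1920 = 3620.96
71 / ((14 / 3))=213 / 14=15.21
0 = 0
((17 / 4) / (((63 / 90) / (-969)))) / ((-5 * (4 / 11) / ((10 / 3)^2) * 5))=302005 / 42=7190.60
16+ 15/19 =319/19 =16.79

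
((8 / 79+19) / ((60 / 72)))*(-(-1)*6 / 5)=54324 / 1975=27.51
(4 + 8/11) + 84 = 976/11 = 88.73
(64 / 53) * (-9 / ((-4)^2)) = -0.68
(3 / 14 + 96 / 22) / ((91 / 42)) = 2115 / 1001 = 2.11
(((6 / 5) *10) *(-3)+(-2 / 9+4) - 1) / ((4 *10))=-299 / 360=-0.83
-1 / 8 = -0.12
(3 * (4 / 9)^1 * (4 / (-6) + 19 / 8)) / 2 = 41 / 36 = 1.14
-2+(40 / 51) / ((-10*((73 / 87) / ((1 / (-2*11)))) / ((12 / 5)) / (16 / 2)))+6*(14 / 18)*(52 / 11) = 4124414 / 204765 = 20.14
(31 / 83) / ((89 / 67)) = 2077 / 7387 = 0.28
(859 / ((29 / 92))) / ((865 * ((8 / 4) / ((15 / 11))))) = 118542 / 55187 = 2.15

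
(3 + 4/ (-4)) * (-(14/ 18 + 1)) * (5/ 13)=-160/ 117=-1.37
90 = 90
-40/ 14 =-20/ 7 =-2.86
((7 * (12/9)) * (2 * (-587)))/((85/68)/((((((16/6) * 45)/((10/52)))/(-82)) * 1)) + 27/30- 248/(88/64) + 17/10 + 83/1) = 752111360/6515851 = 115.43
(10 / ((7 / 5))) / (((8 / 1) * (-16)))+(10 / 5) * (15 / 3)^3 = 111975 / 448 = 249.94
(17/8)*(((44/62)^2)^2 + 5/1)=82481637/7388168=11.16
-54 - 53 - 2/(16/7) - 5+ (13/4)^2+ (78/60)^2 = -100.62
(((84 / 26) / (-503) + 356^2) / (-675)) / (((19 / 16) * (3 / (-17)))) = 895.96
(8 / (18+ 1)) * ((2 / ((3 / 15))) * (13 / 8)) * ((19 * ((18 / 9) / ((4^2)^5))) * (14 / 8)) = 455 / 1048576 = 0.00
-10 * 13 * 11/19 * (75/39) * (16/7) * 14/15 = -17600/57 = -308.77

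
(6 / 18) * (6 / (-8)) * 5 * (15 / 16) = -75 / 64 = -1.17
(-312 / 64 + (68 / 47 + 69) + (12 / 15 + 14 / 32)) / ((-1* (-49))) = 251203 / 184240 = 1.36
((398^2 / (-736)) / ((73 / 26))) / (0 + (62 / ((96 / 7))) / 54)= -333598824 / 364343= -915.62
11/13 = 0.85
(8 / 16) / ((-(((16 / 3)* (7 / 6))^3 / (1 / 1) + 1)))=-729 / 352690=-0.00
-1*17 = -17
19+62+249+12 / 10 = 1656 / 5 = 331.20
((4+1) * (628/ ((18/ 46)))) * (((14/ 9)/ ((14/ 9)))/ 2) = 36110/ 9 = 4012.22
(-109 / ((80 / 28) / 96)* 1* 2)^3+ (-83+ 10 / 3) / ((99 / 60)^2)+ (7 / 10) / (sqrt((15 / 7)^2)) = -320978879142362411 / 816750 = -392995260657.93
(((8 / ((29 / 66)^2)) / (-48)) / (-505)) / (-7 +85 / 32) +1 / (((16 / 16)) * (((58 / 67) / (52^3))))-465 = 161961.48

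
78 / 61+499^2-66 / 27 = 136700909 / 549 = 248999.83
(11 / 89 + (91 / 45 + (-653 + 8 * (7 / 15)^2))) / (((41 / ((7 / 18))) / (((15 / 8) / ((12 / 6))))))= -90989269 / 15763680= -5.77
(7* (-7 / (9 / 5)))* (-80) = 19600 / 9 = 2177.78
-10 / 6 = -5 / 3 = -1.67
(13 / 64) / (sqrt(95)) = 13*sqrt(95) / 6080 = 0.02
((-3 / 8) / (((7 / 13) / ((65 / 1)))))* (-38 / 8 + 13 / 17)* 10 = 3434925 / 1904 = 1804.06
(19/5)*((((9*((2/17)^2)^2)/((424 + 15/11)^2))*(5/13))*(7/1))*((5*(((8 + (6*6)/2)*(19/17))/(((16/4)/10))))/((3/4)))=0.00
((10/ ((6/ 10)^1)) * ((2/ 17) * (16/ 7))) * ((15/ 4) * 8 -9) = 1600/ 17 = 94.12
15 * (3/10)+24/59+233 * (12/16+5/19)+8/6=3259499/13452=242.31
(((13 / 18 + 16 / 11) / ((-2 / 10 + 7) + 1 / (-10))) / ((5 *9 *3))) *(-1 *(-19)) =8189 / 179091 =0.05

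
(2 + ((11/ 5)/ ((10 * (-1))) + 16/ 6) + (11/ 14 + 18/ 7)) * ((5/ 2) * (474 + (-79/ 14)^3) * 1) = 3308806849/ 576240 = 5742.06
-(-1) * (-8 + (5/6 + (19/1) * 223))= 25379/6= 4229.83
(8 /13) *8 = 64 /13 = 4.92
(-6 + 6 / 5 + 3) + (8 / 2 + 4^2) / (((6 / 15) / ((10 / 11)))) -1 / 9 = 21554 / 495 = 43.54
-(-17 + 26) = -9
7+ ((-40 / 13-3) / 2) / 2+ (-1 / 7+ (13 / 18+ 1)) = 23129 / 3276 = 7.06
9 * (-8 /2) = -36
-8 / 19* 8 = -64 / 19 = -3.37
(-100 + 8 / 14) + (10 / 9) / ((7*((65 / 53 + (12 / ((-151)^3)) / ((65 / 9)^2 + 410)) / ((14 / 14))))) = -99.30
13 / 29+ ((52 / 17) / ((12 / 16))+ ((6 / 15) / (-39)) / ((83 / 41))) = 36079099 / 7979205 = 4.52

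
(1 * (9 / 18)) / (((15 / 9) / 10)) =3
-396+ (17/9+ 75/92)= -325649/828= -393.30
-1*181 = -181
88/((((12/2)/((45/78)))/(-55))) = -6050/13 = -465.38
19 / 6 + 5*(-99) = -2951 / 6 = -491.83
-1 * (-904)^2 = -817216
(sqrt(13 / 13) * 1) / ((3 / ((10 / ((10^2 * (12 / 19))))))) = 19 / 360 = 0.05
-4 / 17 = -0.24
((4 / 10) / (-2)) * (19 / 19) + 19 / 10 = 17 / 10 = 1.70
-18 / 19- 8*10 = -1538 / 19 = -80.95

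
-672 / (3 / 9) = -2016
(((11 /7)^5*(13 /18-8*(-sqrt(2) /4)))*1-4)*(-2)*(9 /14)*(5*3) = -43483770*sqrt(2) /117649-13253385 /235298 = -579.03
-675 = -675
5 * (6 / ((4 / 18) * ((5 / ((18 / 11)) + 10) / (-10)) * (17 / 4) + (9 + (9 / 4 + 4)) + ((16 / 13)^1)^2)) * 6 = 3942432 / 340183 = 11.59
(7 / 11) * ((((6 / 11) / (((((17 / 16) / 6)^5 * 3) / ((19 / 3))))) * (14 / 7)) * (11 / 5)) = 1445927583744 / 78092135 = 18515.66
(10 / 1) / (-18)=-5 / 9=-0.56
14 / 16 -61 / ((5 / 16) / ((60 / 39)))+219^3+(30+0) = 1092331715 / 104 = 10503189.57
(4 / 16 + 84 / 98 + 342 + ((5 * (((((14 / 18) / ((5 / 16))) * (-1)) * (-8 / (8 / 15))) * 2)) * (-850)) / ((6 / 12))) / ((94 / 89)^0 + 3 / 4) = -362470.61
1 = 1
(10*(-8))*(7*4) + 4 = -2236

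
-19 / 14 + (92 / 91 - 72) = -1881 / 26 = -72.35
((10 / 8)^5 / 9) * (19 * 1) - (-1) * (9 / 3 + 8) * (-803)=-81345553 / 9216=-8826.56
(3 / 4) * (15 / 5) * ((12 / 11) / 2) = 27 / 22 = 1.23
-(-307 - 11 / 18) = 5537 / 18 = 307.61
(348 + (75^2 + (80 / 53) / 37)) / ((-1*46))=-129.85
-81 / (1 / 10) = -810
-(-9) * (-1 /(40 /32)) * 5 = -36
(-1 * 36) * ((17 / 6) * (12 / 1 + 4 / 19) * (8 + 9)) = -402288 / 19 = -21173.05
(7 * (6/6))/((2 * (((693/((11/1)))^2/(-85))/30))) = -425/189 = -2.25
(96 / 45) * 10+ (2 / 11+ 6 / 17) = 12268 / 561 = 21.87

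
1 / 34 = 0.03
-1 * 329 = -329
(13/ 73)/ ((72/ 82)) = 533/ 2628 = 0.20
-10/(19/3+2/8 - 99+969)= -120/10519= -0.01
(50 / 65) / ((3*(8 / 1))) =5 / 156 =0.03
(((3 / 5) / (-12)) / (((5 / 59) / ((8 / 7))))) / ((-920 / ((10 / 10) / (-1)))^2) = -59 / 74060000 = -0.00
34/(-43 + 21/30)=-340/423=-0.80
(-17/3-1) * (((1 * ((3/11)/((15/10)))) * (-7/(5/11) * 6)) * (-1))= -112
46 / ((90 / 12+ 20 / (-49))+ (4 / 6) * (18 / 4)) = 196 / 43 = 4.56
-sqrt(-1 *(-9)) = -3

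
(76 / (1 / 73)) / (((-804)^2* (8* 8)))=1387 / 10342656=0.00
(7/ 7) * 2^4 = 16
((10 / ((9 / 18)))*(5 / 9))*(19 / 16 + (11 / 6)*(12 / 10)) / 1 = 1355 / 36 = 37.64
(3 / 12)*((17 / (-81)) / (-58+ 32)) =17 / 8424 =0.00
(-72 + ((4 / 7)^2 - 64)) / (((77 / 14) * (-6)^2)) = -1108 / 1617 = -0.69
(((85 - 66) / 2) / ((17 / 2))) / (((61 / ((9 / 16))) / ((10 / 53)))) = 855 / 439688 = 0.00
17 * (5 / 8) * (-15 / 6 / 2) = -425 / 32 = -13.28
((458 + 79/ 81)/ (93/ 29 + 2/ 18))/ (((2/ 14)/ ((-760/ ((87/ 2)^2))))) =-388.91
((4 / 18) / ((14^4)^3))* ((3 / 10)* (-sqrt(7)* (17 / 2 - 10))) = sqrt(7) / 566939123752960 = 0.00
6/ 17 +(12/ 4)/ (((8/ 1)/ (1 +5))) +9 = 789/ 68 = 11.60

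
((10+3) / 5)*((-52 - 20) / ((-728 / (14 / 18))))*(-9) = -9 / 5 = -1.80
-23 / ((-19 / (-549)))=-12627 / 19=-664.58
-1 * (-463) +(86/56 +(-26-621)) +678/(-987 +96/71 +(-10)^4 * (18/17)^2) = -357185936941/1958277916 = -182.40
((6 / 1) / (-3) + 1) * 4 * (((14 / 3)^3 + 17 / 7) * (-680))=53494240 / 189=283038.31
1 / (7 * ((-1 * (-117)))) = 1 / 819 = 0.00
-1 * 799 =-799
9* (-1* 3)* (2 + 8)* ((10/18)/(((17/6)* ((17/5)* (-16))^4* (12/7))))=-328125/93051748352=-0.00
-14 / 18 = -7 / 9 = -0.78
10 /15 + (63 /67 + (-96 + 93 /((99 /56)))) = -30797 /737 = -41.79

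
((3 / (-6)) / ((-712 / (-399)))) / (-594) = 133 / 281952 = 0.00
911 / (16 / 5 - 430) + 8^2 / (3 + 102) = -341699 / 224070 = -1.52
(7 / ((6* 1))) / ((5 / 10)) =7 / 3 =2.33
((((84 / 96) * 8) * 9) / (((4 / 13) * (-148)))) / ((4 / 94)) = -38493 / 1184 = -32.51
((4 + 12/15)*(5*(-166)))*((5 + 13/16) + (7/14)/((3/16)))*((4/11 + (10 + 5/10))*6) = -2201907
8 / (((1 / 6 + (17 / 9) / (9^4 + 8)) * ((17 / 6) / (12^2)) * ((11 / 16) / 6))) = 78459715584 / 3691567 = 21253.77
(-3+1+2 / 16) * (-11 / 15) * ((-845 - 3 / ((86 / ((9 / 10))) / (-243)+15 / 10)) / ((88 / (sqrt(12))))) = -4103767 * sqrt(3) / 154912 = -45.88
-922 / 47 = -19.62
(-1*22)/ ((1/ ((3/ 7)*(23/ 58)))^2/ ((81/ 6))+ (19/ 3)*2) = -1.44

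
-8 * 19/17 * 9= -1368/17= -80.47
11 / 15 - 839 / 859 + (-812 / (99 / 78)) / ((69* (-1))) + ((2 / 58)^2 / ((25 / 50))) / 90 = 24752332861 / 2741580105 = 9.03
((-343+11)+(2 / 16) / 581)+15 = -1473415 / 4648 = -317.00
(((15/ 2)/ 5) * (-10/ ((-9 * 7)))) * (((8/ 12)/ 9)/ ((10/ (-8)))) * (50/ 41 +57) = -2728/ 3321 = -0.82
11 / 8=1.38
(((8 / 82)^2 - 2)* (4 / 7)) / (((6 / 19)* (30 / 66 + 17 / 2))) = -399608 / 993471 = -0.40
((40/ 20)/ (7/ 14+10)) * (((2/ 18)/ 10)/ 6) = 1/ 2835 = 0.00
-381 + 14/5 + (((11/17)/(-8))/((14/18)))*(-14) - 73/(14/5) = -958701/2380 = -402.82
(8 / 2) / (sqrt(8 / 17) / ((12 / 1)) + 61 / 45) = 373320 / 126289 - 2700*sqrt(34) / 126289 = 2.83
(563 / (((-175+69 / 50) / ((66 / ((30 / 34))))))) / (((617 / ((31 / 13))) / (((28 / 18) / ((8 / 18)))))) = -228459770 / 69630301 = -3.28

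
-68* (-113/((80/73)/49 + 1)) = 27485668/3657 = 7515.91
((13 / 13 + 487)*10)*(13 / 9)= 63440 / 9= 7048.89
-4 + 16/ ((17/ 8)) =3.53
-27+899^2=808174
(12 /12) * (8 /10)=4 /5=0.80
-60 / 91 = -0.66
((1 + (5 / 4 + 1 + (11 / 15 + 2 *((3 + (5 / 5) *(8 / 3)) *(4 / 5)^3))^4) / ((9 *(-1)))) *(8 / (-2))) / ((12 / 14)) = 12429021245263 / 13183593750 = 942.76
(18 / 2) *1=9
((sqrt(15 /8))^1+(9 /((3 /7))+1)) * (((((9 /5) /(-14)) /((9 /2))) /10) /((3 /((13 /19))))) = -143 /9975 - 13 * sqrt(30) /79800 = -0.02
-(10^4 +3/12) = -10000.25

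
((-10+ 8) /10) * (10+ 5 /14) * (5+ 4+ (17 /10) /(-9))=-22997 /1260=-18.25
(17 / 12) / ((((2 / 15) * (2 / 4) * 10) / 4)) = 17 / 2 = 8.50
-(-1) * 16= 16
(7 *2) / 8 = 7 / 4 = 1.75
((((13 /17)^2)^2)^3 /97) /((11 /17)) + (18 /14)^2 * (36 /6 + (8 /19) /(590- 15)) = 194196394476761342944703 /19575825284572839318575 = 9.92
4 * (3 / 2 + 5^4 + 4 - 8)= 2490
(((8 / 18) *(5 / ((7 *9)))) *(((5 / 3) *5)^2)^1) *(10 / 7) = 125000 / 35721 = 3.50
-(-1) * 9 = 9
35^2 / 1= 1225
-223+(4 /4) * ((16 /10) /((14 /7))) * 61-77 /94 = -82259 /470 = -175.02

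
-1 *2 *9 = -18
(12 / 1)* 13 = 156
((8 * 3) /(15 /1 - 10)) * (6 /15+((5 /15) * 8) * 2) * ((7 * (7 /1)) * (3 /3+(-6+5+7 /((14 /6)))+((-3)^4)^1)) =2831808 /25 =113272.32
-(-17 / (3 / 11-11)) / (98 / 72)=-3366 / 2891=-1.16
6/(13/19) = 114/13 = 8.77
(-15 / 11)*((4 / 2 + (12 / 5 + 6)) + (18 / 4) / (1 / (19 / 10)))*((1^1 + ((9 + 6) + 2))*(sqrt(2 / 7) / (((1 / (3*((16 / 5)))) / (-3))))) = 736776*sqrt(14) / 385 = 7160.42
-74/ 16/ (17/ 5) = -185/ 136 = -1.36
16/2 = 8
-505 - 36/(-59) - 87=-34892/59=-591.39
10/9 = 1.11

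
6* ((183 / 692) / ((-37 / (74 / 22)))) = -549 / 3806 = -0.14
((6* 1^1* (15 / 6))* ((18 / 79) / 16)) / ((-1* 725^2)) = -27 / 66439000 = -0.00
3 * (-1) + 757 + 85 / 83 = 62667 / 83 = 755.02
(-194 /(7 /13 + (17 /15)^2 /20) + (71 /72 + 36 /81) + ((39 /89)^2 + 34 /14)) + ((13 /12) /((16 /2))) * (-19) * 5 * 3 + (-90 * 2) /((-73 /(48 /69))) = -335315224415911807 /945293328530208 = -354.72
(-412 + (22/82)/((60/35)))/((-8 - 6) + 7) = 202627/3444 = 58.83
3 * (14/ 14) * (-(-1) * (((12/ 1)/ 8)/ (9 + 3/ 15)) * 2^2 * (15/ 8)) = 675/ 184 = 3.67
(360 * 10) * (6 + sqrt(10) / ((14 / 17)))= 30600 * sqrt(10) / 7 + 21600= 35423.67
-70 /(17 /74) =-5180 /17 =-304.71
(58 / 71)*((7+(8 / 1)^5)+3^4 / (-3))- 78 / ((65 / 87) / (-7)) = 9756354 / 355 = 27482.69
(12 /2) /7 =0.86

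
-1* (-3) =3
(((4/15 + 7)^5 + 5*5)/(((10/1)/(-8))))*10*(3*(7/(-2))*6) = 862692539744/84375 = 10224504.17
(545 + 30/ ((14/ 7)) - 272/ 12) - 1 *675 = -137.67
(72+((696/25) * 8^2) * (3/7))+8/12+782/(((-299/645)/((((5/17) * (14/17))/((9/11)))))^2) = 34745542664678/30077508825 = 1155.20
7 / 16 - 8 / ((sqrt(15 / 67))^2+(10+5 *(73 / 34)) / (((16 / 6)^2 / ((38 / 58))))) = -478013689 / 144379920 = -3.31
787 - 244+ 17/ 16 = 8705/ 16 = 544.06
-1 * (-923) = 923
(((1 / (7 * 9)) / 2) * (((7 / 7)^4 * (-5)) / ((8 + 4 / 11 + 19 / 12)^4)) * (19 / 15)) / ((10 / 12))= -640924416 / 104022418953635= -0.00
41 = 41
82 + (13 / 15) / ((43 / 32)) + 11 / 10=108031 / 1290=83.74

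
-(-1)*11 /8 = 11 /8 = 1.38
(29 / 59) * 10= 290 / 59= 4.92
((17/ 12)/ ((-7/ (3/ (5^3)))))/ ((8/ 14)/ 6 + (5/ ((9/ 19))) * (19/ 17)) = -2601/ 6368500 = -0.00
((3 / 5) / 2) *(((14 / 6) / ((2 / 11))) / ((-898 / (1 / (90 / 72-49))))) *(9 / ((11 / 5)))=63 / 171518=0.00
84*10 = 840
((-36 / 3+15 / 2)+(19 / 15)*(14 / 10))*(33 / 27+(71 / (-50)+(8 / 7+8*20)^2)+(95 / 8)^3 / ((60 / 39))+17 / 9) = -249870118673999 / 3386880000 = -73775.90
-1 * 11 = -11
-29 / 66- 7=-491 / 66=-7.44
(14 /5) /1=14 /5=2.80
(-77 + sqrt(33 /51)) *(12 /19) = -924 /19 + 12 *sqrt(187) /323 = -48.12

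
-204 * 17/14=-1734/7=-247.71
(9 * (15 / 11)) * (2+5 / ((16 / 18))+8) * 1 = 16875 / 88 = 191.76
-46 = -46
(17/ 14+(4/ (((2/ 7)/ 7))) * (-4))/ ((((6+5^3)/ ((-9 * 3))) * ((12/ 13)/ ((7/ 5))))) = 640107/ 5240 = 122.16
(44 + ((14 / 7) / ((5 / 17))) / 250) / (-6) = -27517 / 3750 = -7.34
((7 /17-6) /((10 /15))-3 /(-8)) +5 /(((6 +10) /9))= -1413 /272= -5.19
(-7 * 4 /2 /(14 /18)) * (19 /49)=-342 /49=-6.98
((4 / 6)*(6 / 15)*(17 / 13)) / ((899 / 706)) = 48008 / 175305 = 0.27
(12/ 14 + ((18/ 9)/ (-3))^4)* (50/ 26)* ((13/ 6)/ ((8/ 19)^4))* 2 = 974149475/ 3483648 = 279.63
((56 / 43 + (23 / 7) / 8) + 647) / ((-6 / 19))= -2054.26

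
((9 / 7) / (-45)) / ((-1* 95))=1 / 3325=0.00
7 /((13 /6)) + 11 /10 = 563 /130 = 4.33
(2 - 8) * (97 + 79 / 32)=-9549 / 16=-596.81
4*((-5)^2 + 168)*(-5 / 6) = -1930 / 3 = -643.33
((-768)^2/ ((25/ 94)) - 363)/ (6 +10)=55434381/ 400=138585.95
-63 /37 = -1.70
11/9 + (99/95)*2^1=2827/855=3.31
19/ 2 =9.50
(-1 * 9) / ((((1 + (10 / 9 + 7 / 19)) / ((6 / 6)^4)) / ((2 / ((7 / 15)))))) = -15.56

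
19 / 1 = 19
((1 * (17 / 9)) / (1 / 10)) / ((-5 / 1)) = -34 / 9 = -3.78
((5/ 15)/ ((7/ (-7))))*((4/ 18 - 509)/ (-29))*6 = -9158/ 261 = -35.09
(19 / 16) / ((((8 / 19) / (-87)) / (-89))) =2795223 / 128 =21837.68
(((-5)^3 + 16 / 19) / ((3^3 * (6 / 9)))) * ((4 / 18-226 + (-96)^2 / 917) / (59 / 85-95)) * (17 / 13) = -54187030375 / 2626158834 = -20.63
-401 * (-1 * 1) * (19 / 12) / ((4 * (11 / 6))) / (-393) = -7619 / 34584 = -0.22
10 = 10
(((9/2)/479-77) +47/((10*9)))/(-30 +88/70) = 5768966/2168433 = 2.66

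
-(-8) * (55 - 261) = -1648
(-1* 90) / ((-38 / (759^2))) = 25923645 / 19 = 1364402.37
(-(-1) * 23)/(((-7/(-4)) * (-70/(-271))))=12466/245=50.88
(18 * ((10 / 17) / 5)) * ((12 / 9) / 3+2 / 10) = 116 / 85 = 1.36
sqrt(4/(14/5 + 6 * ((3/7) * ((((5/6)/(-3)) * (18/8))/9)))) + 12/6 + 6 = 4 * sqrt(12845)/367 + 8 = 9.24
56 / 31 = 1.81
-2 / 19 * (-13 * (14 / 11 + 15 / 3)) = 1794 / 209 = 8.58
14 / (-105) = -2 / 15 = -0.13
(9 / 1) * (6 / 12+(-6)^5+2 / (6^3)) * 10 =-4198765 / 6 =-699794.17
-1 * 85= -85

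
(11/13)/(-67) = -0.01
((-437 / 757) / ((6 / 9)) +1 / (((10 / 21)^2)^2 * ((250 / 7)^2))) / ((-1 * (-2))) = -402473616267 / 946250000000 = -0.43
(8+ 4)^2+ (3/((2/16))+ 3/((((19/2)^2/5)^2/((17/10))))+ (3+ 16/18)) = 201624947/1172889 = 171.90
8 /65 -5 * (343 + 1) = -111792 /65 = -1719.88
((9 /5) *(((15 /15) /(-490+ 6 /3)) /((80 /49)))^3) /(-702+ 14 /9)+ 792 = 1485391099865343289569 /1875493812961280000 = 792.00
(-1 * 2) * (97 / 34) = -97 / 17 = -5.71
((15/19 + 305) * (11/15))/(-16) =-6391/456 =-14.02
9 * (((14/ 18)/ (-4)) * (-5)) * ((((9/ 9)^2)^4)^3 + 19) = 175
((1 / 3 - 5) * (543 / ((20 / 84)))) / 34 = -26607 / 85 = -313.02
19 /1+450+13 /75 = 35188 /75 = 469.17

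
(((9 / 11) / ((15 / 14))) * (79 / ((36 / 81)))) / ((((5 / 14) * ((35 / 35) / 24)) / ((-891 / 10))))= -101590524 / 125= -812724.19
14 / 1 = 14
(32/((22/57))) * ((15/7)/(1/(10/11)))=136800/847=161.51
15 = 15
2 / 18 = 1 / 9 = 0.11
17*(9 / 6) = 51 / 2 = 25.50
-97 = -97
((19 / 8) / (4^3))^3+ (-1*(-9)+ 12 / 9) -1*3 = 2952810593 / 402653184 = 7.33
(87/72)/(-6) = -29/144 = -0.20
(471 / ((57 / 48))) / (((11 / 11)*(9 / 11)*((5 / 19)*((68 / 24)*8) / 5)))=6908 / 17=406.35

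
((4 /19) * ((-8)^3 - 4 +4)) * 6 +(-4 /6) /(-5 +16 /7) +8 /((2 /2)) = -36394 /57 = -638.49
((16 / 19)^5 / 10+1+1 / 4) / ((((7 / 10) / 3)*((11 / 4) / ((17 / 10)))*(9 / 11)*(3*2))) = 362664553 / 519980790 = 0.70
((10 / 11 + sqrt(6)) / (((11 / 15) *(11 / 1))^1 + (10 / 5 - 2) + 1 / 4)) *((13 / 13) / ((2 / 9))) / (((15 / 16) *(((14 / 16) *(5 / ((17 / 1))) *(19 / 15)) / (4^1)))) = 4700160 / 730037 + 470016 *sqrt(6) / 66367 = 23.79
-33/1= -33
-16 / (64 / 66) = -33 / 2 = -16.50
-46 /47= -0.98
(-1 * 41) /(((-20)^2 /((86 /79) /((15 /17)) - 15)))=668833 /474000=1.41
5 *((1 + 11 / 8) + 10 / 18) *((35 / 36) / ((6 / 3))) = 36925 / 5184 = 7.12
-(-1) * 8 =8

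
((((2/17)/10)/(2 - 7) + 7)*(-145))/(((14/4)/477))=-82278684/595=-138283.50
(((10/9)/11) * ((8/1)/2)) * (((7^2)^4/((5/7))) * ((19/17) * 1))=6133748264/1683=3644532.54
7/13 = 0.54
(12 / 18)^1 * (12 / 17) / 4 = 0.12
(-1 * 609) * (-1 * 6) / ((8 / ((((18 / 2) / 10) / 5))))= 16443 / 200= 82.22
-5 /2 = -2.50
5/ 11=0.45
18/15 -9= -7.80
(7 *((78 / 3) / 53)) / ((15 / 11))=2002 / 795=2.52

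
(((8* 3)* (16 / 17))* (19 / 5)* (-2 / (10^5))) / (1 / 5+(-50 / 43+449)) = -2451 / 639678125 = -0.00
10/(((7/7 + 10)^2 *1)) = 10/121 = 0.08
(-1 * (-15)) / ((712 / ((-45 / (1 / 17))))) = -11475 / 712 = -16.12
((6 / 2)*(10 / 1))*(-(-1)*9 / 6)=45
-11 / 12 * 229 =-209.92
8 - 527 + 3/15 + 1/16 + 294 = -17979/80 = -224.74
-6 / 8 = -3 / 4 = -0.75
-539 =-539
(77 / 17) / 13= 77 / 221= 0.35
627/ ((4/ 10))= 3135/ 2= 1567.50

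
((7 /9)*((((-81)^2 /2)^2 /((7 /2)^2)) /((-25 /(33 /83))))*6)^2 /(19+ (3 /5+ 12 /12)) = 896861771404291044 /4346097875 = 206360233.29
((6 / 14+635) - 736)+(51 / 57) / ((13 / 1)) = -173769 / 1729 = -100.50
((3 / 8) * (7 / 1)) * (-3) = -63 / 8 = -7.88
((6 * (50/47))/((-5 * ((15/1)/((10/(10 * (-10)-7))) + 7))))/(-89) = -120/1284181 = -0.00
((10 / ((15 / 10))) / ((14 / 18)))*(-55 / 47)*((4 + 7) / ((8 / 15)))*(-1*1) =136125 / 658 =206.88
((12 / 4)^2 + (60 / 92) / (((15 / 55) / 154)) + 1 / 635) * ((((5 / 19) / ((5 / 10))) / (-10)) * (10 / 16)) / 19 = -2754959 / 4217924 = -0.65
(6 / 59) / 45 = 0.00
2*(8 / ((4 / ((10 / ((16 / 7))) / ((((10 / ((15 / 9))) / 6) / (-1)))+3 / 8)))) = -16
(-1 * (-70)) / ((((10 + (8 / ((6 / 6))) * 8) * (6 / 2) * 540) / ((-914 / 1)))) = -3199 / 5994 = -0.53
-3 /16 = -0.19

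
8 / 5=1.60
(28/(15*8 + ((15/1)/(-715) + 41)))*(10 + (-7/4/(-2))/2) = 167167/92080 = 1.82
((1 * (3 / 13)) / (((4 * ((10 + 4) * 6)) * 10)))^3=1 / 3086626816000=0.00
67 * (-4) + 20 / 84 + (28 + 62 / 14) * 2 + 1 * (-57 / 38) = -8585 / 42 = -204.40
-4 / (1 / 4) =-16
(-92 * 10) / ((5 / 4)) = -736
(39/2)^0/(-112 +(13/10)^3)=-0.01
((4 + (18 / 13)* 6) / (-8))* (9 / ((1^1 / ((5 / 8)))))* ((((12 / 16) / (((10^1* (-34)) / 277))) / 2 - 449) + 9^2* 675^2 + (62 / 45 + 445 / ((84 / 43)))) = -2432350068655 / 7616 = -319373695.99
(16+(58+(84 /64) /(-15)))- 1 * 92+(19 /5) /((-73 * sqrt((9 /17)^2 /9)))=-322061 /17520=-18.38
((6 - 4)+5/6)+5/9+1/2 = 35/9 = 3.89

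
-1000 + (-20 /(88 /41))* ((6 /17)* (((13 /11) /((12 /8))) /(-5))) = -2055934 /2057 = -999.48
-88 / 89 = -0.99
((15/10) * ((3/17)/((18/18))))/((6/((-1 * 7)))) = -21/68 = -0.31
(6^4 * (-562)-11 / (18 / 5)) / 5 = -13110391 / 90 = -145671.01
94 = 94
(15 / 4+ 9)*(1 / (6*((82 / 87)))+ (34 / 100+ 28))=5962869 / 16400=363.59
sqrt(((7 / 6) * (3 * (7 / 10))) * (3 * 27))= 63 * sqrt(5) / 10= 14.09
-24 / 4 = -6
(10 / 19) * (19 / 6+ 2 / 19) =1865 / 1083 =1.72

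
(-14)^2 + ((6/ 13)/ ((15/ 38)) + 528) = 47136/ 65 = 725.17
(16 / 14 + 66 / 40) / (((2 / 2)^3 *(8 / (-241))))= -94231 / 1120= -84.13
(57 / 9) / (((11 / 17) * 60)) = 323 / 1980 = 0.16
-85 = -85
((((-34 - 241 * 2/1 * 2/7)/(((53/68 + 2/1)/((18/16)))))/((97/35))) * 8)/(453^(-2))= -41170748.22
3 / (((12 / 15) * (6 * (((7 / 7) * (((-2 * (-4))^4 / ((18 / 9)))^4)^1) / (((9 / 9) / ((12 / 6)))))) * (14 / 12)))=15 / 985162418487296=0.00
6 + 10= 16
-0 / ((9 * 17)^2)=0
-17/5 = -3.40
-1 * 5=-5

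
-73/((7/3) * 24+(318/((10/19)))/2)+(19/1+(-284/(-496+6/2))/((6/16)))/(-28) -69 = -69.94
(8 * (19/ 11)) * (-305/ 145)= -9272/ 319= -29.07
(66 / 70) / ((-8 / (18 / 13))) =-297 / 1820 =-0.16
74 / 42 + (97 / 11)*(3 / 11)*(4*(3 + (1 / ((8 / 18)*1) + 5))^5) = 707998390423 / 650496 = 1088397.76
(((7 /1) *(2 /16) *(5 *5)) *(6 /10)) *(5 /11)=525 /88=5.97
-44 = -44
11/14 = 0.79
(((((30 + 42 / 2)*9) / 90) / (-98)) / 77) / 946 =-51 / 71385160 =-0.00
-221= -221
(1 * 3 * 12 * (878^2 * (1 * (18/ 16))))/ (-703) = -31220802/ 703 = -44410.81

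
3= 3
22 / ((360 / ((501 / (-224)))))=-1837 / 13440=-0.14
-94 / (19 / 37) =-3478 / 19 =-183.05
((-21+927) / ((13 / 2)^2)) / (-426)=-604 / 11999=-0.05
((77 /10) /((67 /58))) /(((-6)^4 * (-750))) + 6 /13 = 1953690971 /4233060000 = 0.46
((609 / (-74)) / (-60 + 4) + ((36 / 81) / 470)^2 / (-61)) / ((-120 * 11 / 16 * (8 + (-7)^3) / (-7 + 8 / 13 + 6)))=-23739402707 / 11607652249479000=-0.00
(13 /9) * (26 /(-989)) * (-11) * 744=922064 /2967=310.77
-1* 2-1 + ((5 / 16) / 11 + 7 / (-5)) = -3847 / 880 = -4.37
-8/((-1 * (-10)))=-4/5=-0.80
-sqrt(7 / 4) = -sqrt(7) / 2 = -1.32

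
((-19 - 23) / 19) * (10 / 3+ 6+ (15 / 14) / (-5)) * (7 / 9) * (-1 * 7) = 109.75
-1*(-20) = 20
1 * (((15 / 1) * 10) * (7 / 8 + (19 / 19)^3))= 1125 / 4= 281.25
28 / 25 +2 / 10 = 1.32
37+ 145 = 182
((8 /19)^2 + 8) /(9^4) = 328 /263169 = 0.00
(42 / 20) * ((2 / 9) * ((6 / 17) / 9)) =14 / 765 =0.02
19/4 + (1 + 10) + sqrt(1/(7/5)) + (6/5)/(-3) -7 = 9.20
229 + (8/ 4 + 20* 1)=251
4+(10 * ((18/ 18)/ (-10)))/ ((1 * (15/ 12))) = 16/ 5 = 3.20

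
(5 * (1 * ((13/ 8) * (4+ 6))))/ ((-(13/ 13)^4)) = -325/ 4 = -81.25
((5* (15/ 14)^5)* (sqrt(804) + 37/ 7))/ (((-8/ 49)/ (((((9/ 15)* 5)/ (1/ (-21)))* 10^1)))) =916424.31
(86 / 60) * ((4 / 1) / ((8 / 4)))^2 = 86 / 15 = 5.73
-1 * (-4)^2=-16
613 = 613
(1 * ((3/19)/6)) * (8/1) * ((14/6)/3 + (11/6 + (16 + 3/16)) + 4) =3283/684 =4.80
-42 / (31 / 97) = -4074 / 31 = -131.42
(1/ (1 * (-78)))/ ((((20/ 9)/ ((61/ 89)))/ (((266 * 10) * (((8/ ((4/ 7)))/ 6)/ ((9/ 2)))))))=-56791/ 10413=-5.45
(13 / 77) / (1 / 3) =39 / 77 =0.51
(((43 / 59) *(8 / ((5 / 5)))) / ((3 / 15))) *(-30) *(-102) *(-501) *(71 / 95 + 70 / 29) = -4592888321760 / 32509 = -141280516.83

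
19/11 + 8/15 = 373/165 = 2.26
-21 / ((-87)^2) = -0.00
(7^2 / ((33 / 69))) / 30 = 1127 / 330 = 3.42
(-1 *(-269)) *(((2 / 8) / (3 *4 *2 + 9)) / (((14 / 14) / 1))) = 269 / 132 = 2.04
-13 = -13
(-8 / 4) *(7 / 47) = -14 / 47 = -0.30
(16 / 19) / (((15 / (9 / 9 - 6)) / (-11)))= 176 / 57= 3.09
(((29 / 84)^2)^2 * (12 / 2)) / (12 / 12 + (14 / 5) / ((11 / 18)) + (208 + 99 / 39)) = 505705915 / 1282234496256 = 0.00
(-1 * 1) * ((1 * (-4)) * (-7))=-28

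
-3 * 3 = -9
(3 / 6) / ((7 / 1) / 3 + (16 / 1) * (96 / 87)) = 87 / 3478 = 0.03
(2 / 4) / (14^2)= 1 / 392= 0.00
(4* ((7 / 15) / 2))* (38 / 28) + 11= 184 / 15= 12.27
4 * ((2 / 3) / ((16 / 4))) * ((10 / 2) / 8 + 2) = 7 / 4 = 1.75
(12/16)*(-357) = -1071/4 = -267.75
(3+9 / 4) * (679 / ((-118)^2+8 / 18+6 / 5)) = 91665 / 358088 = 0.26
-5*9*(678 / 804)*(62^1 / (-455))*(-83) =-2616741 / 6097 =-429.19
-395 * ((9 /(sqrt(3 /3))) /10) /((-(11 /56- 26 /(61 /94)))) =-1214388 /136193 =-8.92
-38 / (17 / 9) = -342 / 17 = -20.12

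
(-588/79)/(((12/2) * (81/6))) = -196/2133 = -0.09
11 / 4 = 2.75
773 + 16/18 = 6965/9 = 773.89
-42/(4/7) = -147/2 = -73.50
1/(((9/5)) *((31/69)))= 115/93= 1.24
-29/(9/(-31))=899/9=99.89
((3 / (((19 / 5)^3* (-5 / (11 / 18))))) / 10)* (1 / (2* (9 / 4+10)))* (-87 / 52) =0.00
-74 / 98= -37 / 49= -0.76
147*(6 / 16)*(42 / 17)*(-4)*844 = -7816284 / 17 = -459781.41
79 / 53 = 1.49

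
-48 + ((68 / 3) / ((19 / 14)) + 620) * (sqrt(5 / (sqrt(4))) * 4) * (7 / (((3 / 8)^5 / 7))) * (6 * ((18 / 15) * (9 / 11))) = -48 + 466172772352 * sqrt(10) / 9405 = 156742933.80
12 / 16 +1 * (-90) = -89.25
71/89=0.80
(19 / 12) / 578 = 19 / 6936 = 0.00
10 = 10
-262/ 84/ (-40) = 131/ 1680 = 0.08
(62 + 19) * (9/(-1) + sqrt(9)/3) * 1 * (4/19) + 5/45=-23309/171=-136.31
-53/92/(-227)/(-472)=-53/9857248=-0.00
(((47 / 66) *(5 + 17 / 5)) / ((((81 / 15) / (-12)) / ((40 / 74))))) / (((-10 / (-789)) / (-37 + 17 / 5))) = 38764096 / 2035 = 19048.70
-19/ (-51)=19/ 51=0.37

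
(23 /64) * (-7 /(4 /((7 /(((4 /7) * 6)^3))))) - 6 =-21620225 /3538944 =-6.11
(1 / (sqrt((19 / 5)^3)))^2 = 125 / 6859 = 0.02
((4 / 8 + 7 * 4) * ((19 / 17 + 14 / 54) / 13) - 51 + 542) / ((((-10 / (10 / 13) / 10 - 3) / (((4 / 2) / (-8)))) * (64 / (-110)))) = -270215825 / 5473728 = -49.37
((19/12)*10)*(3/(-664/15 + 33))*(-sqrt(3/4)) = 1425*sqrt(3)/676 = 3.65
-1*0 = 0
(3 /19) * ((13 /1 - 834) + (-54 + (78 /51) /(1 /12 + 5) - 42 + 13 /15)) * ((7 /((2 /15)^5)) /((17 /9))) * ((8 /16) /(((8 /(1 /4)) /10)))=-340763365884375 /171494912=-1987017.35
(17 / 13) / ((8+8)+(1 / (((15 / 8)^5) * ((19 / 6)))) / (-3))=245278125 / 3000198032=0.08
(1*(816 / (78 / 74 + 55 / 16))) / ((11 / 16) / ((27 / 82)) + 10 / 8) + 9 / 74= 7738677099 / 141868286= 54.55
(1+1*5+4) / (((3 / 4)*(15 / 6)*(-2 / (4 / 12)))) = -8 / 9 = -0.89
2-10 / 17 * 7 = -36 / 17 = -2.12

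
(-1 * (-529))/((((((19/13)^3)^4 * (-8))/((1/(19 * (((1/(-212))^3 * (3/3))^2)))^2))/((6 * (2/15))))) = -50789768720027103330017270970570345254223872/3995033428914420605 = -12713227466992265221703570.00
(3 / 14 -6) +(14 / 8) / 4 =-599 / 112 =-5.35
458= 458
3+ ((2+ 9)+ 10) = 24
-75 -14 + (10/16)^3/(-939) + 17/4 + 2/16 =-40685117/480768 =-84.63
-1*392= -392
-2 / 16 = -1 / 8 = -0.12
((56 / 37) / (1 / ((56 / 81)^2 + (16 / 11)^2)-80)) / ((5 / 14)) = -0.05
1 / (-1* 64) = -1 / 64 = -0.02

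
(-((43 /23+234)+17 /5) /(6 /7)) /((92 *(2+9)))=-0.28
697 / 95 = 7.34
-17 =-17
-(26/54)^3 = -2197/19683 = -0.11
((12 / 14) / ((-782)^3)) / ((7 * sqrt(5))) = -3 * sqrt(5) / 58580941580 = -0.00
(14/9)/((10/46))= 322/45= 7.16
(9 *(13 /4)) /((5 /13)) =1521 /20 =76.05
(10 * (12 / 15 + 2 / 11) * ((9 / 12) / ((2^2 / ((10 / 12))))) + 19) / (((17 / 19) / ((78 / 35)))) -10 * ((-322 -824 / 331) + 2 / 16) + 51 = 14496604051 / 4332790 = 3345.79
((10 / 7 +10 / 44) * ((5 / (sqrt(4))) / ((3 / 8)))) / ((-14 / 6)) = -2550 / 539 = -4.73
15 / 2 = 7.50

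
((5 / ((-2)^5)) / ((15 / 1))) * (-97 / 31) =97 / 2976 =0.03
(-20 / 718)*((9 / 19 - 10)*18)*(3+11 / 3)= 31.84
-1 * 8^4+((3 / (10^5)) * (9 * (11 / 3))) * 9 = -4095.99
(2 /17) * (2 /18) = 2 /153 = 0.01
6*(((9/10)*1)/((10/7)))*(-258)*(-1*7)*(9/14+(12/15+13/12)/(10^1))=28371357/5000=5674.27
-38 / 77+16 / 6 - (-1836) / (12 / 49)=1732309 / 231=7499.17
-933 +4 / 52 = -12128 / 13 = -932.92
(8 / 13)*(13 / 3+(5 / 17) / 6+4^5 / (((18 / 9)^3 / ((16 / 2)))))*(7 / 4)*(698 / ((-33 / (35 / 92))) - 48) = -6941170215 / 111826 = -62071.17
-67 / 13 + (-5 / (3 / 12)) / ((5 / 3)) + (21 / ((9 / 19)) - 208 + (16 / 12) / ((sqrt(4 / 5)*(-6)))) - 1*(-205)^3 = 335982823 / 39 - sqrt(5) / 9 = 8614943.93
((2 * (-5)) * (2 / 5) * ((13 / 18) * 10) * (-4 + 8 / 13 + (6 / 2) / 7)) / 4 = 1345 / 63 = 21.35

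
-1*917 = -917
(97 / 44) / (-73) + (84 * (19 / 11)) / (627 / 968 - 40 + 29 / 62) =-22484645 / 5977532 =-3.76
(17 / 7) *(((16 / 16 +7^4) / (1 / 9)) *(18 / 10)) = 3307554 / 35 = 94501.54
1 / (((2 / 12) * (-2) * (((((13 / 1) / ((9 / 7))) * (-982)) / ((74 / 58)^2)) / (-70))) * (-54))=6845 / 10736206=0.00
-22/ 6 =-11/ 3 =-3.67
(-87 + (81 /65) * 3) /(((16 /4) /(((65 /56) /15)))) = -451 /280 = -1.61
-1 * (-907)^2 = -822649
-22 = -22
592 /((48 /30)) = 370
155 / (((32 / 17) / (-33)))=-86955 / 32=-2717.34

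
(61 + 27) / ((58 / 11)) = 484 / 29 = 16.69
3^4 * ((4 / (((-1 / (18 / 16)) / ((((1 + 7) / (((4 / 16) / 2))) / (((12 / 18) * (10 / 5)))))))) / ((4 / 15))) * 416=-27293760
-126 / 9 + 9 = -5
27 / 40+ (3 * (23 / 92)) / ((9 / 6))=1.18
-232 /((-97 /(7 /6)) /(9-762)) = -203812 /97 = -2101.15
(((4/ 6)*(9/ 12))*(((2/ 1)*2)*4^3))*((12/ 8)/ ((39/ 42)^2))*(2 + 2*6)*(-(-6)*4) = 74818.65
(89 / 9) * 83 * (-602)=-4446974 / 9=-494108.22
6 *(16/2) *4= 192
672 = 672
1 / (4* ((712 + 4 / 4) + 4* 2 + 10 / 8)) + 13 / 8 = 37565 / 23112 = 1.63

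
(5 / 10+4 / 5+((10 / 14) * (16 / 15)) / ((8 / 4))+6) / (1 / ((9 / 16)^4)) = 3527631 / 4587520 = 0.77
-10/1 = -10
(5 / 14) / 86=5 / 1204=0.00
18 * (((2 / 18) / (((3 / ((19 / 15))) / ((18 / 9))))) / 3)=76 / 135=0.56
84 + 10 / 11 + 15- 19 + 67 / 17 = 15867 / 187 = 84.85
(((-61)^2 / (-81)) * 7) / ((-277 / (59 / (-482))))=-1536773 / 10814634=-0.14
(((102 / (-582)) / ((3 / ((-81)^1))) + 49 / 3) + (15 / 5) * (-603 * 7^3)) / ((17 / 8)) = -1444444696 / 4947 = -291983.97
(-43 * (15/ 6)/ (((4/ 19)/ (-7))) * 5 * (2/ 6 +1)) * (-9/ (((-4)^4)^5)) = -428925/ 2199023255552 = -0.00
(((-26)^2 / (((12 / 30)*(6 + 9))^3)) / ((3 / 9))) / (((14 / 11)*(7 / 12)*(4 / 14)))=1859 / 42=44.26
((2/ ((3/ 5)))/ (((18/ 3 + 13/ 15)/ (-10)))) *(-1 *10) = 5000/ 103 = 48.54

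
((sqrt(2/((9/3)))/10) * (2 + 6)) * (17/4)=2.78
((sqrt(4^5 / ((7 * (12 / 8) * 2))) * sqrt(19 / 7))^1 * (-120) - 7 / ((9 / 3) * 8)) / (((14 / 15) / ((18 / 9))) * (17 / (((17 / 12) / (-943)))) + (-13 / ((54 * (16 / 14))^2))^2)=0.26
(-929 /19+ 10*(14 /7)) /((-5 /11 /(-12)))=-72468 /95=-762.82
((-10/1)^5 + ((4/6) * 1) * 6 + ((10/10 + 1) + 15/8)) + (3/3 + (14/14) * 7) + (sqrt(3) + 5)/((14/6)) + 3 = -99978.24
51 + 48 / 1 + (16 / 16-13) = 87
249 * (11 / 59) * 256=11884.47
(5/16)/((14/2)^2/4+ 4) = 1/52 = 0.02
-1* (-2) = 2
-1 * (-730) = 730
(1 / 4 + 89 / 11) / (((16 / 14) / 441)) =1132929 / 352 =3218.55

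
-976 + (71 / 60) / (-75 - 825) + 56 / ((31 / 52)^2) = -42471716231 / 51894000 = -818.43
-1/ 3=-0.33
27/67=0.40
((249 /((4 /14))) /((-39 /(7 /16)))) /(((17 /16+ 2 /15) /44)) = -191730 /533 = -359.72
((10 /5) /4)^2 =1 /4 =0.25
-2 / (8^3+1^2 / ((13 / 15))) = -26 / 6671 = -0.00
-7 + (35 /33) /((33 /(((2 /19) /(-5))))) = -144851 /20691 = -7.00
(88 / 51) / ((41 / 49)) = 4312 / 2091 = 2.06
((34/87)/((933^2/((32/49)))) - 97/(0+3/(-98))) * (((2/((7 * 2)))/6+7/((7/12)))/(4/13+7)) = 7719513052069013/1480646948193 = 5213.61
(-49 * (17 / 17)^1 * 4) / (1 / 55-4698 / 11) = 10780 / 23489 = 0.46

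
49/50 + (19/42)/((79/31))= 1.16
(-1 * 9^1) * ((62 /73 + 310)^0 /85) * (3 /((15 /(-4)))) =36 /425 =0.08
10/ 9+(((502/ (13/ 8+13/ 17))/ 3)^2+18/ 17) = 79273189228/ 16160625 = 4905.33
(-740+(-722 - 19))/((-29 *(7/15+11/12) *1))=88860/2407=36.92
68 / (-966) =-34 / 483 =-0.07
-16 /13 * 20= -320 /13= -24.62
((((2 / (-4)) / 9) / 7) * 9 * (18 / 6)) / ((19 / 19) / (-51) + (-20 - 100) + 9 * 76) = -153 / 402682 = -0.00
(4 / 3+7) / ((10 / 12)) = 10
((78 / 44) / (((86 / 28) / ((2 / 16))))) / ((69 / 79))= 7189 / 87032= 0.08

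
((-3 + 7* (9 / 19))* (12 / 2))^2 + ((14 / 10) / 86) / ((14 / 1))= 1114921 / 310460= 3.59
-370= -370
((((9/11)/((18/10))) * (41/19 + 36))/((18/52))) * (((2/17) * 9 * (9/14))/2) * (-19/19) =-424125/24871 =-17.05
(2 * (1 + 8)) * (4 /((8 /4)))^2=72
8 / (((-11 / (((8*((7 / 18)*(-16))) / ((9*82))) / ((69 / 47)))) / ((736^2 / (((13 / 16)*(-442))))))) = -15869149184 / 314860689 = -50.40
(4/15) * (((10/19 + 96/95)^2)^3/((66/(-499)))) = -9666019701531008/363870485859375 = -26.56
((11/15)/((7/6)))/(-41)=-22/1435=-0.02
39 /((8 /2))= 39 /4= 9.75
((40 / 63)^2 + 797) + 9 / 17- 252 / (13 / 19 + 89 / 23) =49854509164 / 67135635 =742.59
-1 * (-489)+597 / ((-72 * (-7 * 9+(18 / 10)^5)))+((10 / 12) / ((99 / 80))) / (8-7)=5941376107 / 12128688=489.86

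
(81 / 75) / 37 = 27 / 925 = 0.03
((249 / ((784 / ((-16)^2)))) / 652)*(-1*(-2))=1992 / 7987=0.25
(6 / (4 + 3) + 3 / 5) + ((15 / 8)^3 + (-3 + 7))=215917 / 17920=12.05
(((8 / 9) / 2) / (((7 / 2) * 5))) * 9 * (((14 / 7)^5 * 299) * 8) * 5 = 612352 / 7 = 87478.86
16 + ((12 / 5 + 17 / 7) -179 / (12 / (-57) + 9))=2708 / 5845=0.46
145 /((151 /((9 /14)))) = 1305 /2114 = 0.62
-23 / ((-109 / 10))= 230 / 109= 2.11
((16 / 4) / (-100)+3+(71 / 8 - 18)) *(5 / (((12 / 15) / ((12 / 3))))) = -1233 / 8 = -154.12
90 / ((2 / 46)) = 2070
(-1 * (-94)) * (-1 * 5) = -470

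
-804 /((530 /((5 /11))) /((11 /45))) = -134 /795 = -0.17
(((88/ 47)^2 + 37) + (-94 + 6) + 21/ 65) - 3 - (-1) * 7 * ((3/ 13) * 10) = -4884391/ 143585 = -34.02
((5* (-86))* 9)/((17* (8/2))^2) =-1935/2312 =-0.84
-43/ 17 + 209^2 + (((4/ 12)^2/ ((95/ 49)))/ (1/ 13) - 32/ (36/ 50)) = 634231399/ 14535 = 43634.77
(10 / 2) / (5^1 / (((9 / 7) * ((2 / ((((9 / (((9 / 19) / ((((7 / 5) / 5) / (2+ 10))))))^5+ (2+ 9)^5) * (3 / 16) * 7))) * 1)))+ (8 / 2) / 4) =233280000000000 / 19176391265173998757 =0.00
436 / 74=218 / 37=5.89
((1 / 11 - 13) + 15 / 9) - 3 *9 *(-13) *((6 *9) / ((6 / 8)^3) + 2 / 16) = 11869607 / 264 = 44960.63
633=633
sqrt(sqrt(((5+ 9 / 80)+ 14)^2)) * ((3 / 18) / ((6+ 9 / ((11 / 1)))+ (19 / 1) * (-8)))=-0.01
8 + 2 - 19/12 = 101/12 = 8.42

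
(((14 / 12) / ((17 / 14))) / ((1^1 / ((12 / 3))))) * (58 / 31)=11368 / 1581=7.19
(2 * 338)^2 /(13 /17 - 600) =-7768592 /10187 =-762.60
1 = 1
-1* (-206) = 206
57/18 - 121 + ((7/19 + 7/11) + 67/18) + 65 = -90488/1881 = -48.11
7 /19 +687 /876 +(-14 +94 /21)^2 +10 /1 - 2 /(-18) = 101.97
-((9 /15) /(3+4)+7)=-248 /35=-7.09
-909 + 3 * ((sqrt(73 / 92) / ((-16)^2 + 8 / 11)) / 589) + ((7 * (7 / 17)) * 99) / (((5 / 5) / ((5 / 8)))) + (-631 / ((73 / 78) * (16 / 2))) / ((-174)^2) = -36603505553 / 50096688 + 33 * sqrt(1679) / 76513456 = -730.66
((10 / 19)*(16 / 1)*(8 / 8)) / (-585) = -32 / 2223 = -0.01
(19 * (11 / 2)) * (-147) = -15361.50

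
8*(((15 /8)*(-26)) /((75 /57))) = -1482 /5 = -296.40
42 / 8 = 21 / 4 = 5.25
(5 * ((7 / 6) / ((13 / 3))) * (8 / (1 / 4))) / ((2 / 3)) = 840 / 13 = 64.62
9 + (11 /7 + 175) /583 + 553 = 2294758 /4081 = 562.30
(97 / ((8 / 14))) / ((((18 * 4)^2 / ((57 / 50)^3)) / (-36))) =-13971783 / 8000000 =-1.75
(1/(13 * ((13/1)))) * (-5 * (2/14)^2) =-0.00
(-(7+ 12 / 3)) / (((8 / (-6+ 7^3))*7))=-66.20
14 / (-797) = -14 / 797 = -0.02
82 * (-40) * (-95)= 311600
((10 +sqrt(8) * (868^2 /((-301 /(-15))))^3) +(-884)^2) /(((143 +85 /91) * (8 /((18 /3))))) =35556703 /8732 +95736910677303168000 * sqrt(2) /173563781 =780073108722.47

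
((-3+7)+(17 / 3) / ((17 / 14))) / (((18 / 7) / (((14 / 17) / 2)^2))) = 4459 / 7803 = 0.57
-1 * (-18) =18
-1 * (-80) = 80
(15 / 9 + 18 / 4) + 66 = 433 / 6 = 72.17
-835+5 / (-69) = -57620 / 69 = -835.07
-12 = -12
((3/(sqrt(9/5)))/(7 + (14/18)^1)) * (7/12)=0.17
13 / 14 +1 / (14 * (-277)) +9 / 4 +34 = 288355 / 7756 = 37.18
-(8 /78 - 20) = 776 /39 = 19.90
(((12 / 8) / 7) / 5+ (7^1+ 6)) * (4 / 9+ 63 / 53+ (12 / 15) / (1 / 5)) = 2453231 / 33390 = 73.47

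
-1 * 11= -11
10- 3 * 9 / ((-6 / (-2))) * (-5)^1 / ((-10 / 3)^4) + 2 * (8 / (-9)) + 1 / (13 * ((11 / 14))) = 22354223 / 2574000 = 8.68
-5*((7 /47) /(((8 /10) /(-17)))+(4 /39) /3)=344315 /21996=15.65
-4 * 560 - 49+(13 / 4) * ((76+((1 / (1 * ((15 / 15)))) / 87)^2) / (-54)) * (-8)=-460308722 / 204363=-2252.41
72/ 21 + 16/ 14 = 32/ 7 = 4.57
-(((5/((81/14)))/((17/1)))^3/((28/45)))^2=-3751562500/84162499067261169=-0.00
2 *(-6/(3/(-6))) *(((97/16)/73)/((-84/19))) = -1843/4088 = -0.45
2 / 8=1 / 4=0.25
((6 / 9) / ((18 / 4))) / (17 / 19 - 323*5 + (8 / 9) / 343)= -6517 / 71003973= -0.00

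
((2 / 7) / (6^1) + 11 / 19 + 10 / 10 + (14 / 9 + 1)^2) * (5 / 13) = 33800 / 10773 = 3.14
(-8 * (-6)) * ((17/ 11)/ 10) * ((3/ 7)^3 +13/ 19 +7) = 20641128/ 358435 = 57.59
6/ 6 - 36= -35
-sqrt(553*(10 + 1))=-sqrt(6083)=-77.99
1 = 1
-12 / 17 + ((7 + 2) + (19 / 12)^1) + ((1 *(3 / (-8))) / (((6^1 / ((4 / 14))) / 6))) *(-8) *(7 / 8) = 542 / 51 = 10.63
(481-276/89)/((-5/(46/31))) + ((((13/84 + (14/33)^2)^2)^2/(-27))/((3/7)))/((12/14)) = -16775348754979630607135587/118278426533361726804480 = -141.83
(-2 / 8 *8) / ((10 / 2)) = -2 / 5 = -0.40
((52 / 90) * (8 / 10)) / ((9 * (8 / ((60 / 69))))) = 52 / 9315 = 0.01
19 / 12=1.58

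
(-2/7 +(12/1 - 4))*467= 25218/7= 3602.57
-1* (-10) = 10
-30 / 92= -0.33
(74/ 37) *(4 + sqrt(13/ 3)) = 12.16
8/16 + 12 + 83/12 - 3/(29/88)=3589/348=10.31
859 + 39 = 898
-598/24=-299/12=-24.92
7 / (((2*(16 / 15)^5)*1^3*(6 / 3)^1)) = 5315625 / 4194304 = 1.27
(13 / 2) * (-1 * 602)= -3913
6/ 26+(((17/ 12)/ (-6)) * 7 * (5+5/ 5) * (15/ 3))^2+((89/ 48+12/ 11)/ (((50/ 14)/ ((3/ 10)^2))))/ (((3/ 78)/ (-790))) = 240499873/ 257400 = 934.34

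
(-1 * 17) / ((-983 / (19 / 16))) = 323 / 15728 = 0.02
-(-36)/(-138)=-6/23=-0.26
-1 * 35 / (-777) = 5 / 111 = 0.05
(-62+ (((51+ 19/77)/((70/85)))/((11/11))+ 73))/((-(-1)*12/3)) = 19735/1078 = 18.31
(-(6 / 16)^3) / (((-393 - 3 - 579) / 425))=153 / 6656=0.02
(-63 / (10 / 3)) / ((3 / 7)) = -441 / 10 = -44.10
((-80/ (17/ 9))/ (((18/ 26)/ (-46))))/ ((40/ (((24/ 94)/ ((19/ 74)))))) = 1062048/ 15181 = 69.96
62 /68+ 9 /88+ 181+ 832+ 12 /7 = 10636707 /10472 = 1015.73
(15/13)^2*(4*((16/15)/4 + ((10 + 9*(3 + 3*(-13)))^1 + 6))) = -276960/169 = -1638.82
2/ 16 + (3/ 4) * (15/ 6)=2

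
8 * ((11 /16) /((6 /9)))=33 /4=8.25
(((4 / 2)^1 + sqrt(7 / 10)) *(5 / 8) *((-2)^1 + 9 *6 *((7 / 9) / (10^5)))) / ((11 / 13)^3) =-19968533 / 4840000 - 19968533 *sqrt(70) / 96800000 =-5.85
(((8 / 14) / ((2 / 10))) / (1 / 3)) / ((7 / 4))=240 / 49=4.90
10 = 10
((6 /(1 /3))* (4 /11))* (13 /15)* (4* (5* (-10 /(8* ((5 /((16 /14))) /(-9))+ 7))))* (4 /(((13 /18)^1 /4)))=-622080 /77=-8078.96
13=13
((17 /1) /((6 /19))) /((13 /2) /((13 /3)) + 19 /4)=646 /75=8.61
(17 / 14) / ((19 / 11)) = 187 / 266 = 0.70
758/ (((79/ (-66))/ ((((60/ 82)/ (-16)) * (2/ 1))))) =187605/ 3239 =57.92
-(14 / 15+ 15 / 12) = -131 / 60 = -2.18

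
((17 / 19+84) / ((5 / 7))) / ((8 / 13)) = 193.14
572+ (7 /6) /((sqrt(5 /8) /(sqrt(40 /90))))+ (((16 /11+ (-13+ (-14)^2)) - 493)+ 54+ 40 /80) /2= 14 * sqrt(10) /45+ 19579 /44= 445.96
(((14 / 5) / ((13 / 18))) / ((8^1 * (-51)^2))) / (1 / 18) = 63 / 18785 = 0.00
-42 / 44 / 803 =-0.00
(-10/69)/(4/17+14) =-85/8349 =-0.01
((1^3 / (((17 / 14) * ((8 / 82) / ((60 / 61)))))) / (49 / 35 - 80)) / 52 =-7175 / 3532022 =-0.00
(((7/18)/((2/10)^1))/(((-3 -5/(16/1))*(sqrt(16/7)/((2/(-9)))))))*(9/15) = 28*sqrt(7)/1431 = 0.05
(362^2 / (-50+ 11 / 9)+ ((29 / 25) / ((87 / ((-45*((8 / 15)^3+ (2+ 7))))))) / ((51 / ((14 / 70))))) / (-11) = 1691709696893 / 6926596875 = 244.23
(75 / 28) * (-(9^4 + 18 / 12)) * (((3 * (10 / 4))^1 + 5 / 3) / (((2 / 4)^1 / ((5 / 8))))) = -12890625 / 64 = -201416.02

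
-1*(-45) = 45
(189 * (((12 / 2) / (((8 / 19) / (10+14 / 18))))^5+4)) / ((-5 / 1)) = -3230072317015.83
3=3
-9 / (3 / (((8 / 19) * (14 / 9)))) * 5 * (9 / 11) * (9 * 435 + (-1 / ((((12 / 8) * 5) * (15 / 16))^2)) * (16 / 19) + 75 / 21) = -422145864992 / 13402125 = -31498.43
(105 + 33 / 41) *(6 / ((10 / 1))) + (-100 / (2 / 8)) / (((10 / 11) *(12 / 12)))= -376.52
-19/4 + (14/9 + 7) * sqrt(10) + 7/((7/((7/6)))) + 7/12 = 24.06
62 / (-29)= -62 / 29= -2.14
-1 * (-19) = 19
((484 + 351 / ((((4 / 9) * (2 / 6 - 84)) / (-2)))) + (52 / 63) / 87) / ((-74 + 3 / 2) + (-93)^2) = 1383677149 / 23597913843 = 0.06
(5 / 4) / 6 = 5 / 24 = 0.21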